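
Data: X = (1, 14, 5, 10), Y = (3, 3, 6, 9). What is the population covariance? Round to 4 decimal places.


Cov = (1/n)*sum((xi-xbar)(yi-ybar))
n = 4, xbar = 30/4 = 7.5, ybar = 21/4 = 5.25
sum((xi-xbar)(yi-ybar)) = 7.5
Cov = 7.5 / 4 = 1.875

1.8750


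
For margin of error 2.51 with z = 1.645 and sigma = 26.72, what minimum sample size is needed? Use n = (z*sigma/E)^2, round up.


z*sigma/E = 1.645 * 26.72 / 2.51 = 109886/6275 ≈ 17.511713
(z*sigma/E)^2 ≈ 306.660097
round up: n = 307

307


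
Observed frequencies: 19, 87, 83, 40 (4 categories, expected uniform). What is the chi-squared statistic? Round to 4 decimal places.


chi2 = sum((O-E)^2/E), E = total/4
total = 229, E = 229/4 = 57.25
(19 - 57.25)^2 / 57.25 = 1463.0625 / 57.25 = 23409/916 ≈ 25.555677
(87 - 57.25)^2 / 57.25 = 885.0625 / 57.25 = 14161/916 ≈ 15.459607
(83 - 57.25)^2 / 57.25 = 663.0625 / 57.25 = 10609/916 ≈ 11.581878
(40 - 57.25)^2 / 57.25 = 297.5625 / 57.25 = 4761/916 ≈ 5.197598
chi2 = 13235/229 ≈ 57.794760

57.7948


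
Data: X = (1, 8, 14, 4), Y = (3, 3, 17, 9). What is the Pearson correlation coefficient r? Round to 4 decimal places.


r = sum((xi-xbar)(yi-ybar)) / sqrt(sum((xi-xbar)^2) * sum((yi-ybar)^2))
n = 4, xbar = 27/4 = 6.75, ybar = 32/4 = 8
Sxy = sum((xi-xbar)(yi-ybar)) = 85
Sxx = sum((xi-xbar)^2) = 94.75
Syy = sum((yi-ybar)^2) = 132
sqrt(Sxx*Syy) ≈ 111.834699
r = Sxy / sqrt(Sxx*Syy) = 85 / 111.834699 ≈ 0.760050

0.7601


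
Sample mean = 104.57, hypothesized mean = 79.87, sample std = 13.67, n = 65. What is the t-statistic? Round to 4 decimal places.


t = (xbar - mu0) / (s/sqrt(n))
xbar - mu0 = 104.57 - 79.87 = 24.7
sqrt(65) ≈ 8.06225775
s/sqrt(n) = 13.67 / 8.06225775 ≈ 1.69555482
t = 24.7 / 1.69555482 ≈ 14.567503

14.5675


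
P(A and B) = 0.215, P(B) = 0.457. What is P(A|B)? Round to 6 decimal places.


P(A|B) = P(A and B) / P(B) = 0.215 / 0.457 = 215/457 ≈ 0.47045952

0.470460


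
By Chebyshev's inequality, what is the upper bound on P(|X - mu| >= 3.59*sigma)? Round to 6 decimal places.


P <= 1/k^2
k^2 = 3.59^2 = 12.8881
1/k^2 = 1 / 12.8881 ≈ 0.07759096

0.077591


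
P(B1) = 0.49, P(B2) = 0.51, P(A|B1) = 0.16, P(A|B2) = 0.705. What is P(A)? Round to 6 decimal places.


P(A) = P(A|B1)*P(B1) + P(A|B2)*P(B2)
P(A|B1)*P(B1) = 0.16 * 0.49 = 0.0784
P(A|B2)*P(B2) = 0.705 * 0.51 = 0.35955
P(A) = 0.0784 + 0.35955 = 0.43795

0.437950


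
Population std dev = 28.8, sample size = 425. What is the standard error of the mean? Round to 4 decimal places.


SE = sigma / sqrt(n)
sqrt(425) ≈ 20.615528
SE = 28.8 / 20.615528 ≈ 1.397005

1.3970


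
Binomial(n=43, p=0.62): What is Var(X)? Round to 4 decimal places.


Var = n*p*(1-p) = 43 * 0.62 * 0.38 = 10.1308

10.1308


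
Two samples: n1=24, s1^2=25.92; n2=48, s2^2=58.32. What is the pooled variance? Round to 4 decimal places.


sp^2 = ((n1-1)*s1^2 + (n2-1)*s2^2)/(n1+n2-2)
(n1-1)*s1^2 = 23 * 25.92 = 596.16
(n2-1)*s2^2 = 47 * 58.32 = 2741.04
numerator = 596.16 + 2741.04 = 3337.2
n1+n2-2 = 70
sp^2 = 3337.2 / 70 = 8343/175 ≈ 47.674286

47.6743


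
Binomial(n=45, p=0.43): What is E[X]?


E[X] = n*p = 45 * 0.43 = 19.35

19.35


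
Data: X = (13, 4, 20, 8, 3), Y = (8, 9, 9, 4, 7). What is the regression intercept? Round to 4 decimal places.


a = ybar - b*xbar, where b = sum((xi-xbar)(yi-ybar)) / sum((xi-xbar)^2)
n = 5, xbar = 48/5 = 9.6, ybar = 37/5 = 7.4
Sxy = sum((xi-xbar)(yi-ybar)) = 17.8
Sxx = sum((xi-xbar)^2) = 197.2
b = Sxy / Sxx = 89/986 ≈ 0.090264
a = 7.4 - 0.090264 * 9.6 = 3221/493 ≈ 6.533469

6.5335


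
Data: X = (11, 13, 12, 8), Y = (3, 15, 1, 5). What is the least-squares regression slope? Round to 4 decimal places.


b = sum((xi-xbar)(yi-ybar)) / sum((xi-xbar)^2)
n = 4, xbar = 44/4 = 11, ybar = 24/4 = 6
Sxy = sum((xi-xbar)(yi-ybar)) = 16
Sxx = sum((xi-xbar)^2) = 14
b = Sxy / Sxx = 8/7 ≈ 1.142857

1.1429


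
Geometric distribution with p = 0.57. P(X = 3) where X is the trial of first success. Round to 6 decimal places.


P = (1-p)^(k-1) * p
(1-p)^(k-1) = 0.43^2 = 0.1849
P = 0.1849 * 0.57 = 0.105393

0.105393


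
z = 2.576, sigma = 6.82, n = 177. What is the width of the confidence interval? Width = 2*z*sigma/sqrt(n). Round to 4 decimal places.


width = 2*z*sigma/sqrt(n)
2*z*sigma = 2 * 2.576 * 6.82 = 35.13664
sqrt(177) ≈ 13.304135
width = 35.13664 / 13.304135 ≈ 2.641032

2.6410


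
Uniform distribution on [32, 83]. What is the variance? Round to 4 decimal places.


Var = (b-a)^2 / 12
(b-a)^2 = (83 - 32)^2 = 2601
Var = 2601/12 = 216.75

216.7500


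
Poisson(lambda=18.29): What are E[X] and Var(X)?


E[X] = Var(X) = lambda = 18.29

18.29, 18.29


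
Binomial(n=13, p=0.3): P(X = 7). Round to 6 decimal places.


P = C(n,k) * p^k * (1-p)^(n-k)
C(13,7) = 1716
p^k = 0.3^7 = 0.0002187
(1-p)^(n-k) = 0.7^6 = 0.117649
P = 1716 * 0.0002187 * 0.117649 ≈ 0.044152

0.044152


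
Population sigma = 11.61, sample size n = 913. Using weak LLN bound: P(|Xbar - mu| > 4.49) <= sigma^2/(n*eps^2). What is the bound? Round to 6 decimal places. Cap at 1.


bound = min(1, sigma^2/(n*eps^2))
sigma^2 = 11.61^2 = 134.7921
n*eps^2 = 913 * 4.49^2 = 913 * 20.1601 = 18406.1713
sigma^2/(n*eps^2) = 134.7921 / 18406.1713 ≈ 0.00732320

0.007323


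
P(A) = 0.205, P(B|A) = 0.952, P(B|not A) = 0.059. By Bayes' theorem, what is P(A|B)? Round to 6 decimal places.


P(A|B) = P(B|A)*P(A) / P(B), P(B) = P(B|A)*P(A) + P(B|not A)*P(not A)
P(B|A)*P(A) = 0.952 * 0.205 = 0.19516
P(B|not A)*P(not A) = 0.059 * 0.795 = 0.046905
P(B) = 0.19516 + 0.046905 = 0.242065
P(A|B) = 0.19516 / 0.242065 ≈ 0.80622973

0.806230


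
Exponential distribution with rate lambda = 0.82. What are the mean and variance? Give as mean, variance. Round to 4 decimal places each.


mean = 1/lam, var = 1/lam^2
mean = 1 / 0.82 = 50/41 ≈ 1.219512
lam^2 = 0.82^2 = 0.6724
var = 1 / 0.6724 = 2500/1681 ≈ 1.487210

1.2195, 1.4872


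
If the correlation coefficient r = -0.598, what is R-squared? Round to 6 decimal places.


R^2 = r^2 = (-0.598)^2 = 0.357604

0.357604


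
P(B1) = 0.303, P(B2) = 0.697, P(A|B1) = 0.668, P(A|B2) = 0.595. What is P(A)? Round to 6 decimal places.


P(A) = P(A|B1)*P(B1) + P(A|B2)*P(B2)
P(A|B1)*P(B1) = 0.668 * 0.303 = 0.202404
P(A|B2)*P(B2) = 0.595 * 0.697 = 0.414715
P(A) = 0.202404 + 0.414715 = 0.617119

0.617119


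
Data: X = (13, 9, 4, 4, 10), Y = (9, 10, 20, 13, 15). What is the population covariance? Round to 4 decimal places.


Cov = (1/n)*sum((xi-xbar)(yi-ybar))
n = 5, xbar = 40/5 = 8, ybar = 67/5 = 13.4
sum((xi-xbar)(yi-ybar)) = -47
Cov = -47 / 5 = -9.4

-9.4000


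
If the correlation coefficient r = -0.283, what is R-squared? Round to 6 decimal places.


R^2 = r^2 = (-0.283)^2 = 0.080089

0.080089


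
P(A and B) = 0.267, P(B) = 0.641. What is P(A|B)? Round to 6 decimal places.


P(A|B) = P(A and B) / P(B) = 0.267 / 0.641 = 267/641 ≈ 0.41653666

0.416537


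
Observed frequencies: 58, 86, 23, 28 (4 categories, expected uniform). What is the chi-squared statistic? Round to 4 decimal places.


chi2 = sum((O-E)^2/E), E = total/4
total = 195, E = 195/4 = 48.75
(58 - 48.75)^2 / 48.75 = 85.5625 / 48.75 = 1369/780 ≈ 1.755128
(86 - 48.75)^2 / 48.75 = 1387.5625 / 48.75 = 22201/780 ≈ 28.462821
(23 - 48.75)^2 / 48.75 = 663.0625 / 48.75 = 10609/780 ≈ 13.601282
(28 - 48.75)^2 / 48.75 = 430.5625 / 48.75 = 6889/780 ≈ 8.832051
chi2 = 10267/195 ≈ 52.651282

52.6513


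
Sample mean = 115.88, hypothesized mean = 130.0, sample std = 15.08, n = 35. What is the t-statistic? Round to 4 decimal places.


t = (xbar - mu0) / (s/sqrt(n))
xbar - mu0 = 115.88 - 130.0 = -14.12
sqrt(35) ≈ 5.91607978
s/sqrt(n) = 15.08 / 5.91607978 ≈ 2.54898523
t = -14.12 / 2.54898523 ≈ -5.539459

-5.5395


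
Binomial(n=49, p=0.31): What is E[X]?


E[X] = n*p = 49 * 0.31 = 15.19

15.19


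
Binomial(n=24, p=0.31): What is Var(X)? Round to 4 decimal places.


Var = n*p*(1-p) = 24 * 0.31 * 0.69 = 5.1336

5.1336


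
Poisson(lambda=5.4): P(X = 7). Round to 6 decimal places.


P = e^(-lam) * lam^k / k!
e^(-5.4) ≈ 0.004516581
lam^k = 5.4^7 ≈ 133892.520998
k! = 7! = 5040
P = 0.004516581 * 133892.520998 / 5040 ≈ 0.119987

0.119987


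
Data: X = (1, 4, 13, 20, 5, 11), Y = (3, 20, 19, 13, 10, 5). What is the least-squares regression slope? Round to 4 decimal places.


b = sum((xi-xbar)(yi-ybar)) / sum((xi-xbar)^2)
n = 6, xbar = 54/6 = 9, ybar = 70/6 = 35/3 ≈ 11.666667
Sxy = sum((xi-xbar)(yi-ybar)) = 65
Sxx = sum((xi-xbar)^2) = 246
b = Sxy / Sxx = 65/246 ≈ 0.264228

0.2642


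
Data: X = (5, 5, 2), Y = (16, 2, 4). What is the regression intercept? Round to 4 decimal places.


a = ybar - b*xbar, where b = sum((xi-xbar)(yi-ybar)) / sum((xi-xbar)^2)
n = 3, xbar = 12/3 = 4, ybar = 22/3 ≈ 7.333333
Sxy = sum((xi-xbar)(yi-ybar)) = 10
Sxx = sum((xi-xbar)^2) = 6
b = Sxy / Sxx = 5/3 ≈ 1.666667
a = 7.333333 - 1.666667 * 4 = 2/3 ≈ 0.666667

0.6667


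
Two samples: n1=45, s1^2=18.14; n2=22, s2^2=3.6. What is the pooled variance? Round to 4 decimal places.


sp^2 = ((n1-1)*s1^2 + (n2-1)*s2^2)/(n1+n2-2)
(n1-1)*s1^2 = 44 * 18.14 = 798.16
(n2-1)*s2^2 = 21 * 3.6 = 75.6
numerator = 798.16 + 75.6 = 873.76
n1+n2-2 = 65
sp^2 = 873.76 / 65 = 21844/1625 ≈ 13.442462

13.4425


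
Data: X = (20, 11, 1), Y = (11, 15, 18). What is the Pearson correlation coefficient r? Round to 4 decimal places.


r = sum((xi-xbar)(yi-ybar)) / sqrt(sum((xi-xbar)^2) * sum((yi-ybar)^2))
n = 3, xbar = 32/3 ≈ 10.666667, ybar = 44/3 ≈ 14.666667
Sxy = sum((xi-xbar)(yi-ybar)) = -199/3 ≈ -66.333333
Sxx = sum((xi-xbar)^2) = 542/3 ≈ 180.666667
Syy = sum((yi-ybar)^2) = 74/3 ≈ 24.666667
sqrt(Sxx*Syy) ≈ 66.756606
r = Sxy / sqrt(Sxx*Syy) = -66.333333 / 66.756606 ≈ -0.993659

-0.9937


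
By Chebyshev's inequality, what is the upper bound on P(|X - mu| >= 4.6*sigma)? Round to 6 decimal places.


P <= 1/k^2
k^2 = 4.6^2 = 21.16
1/k^2 = 1 / 21.16 = 25/529 ≈ 0.04725898

0.047259


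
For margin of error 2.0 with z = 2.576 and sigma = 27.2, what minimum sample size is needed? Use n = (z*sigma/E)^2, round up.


z*sigma/E = 2.576 * 27.2 / 2.0 = 35.0336
(z*sigma/E)^2 ≈ 1227.353129
round up: n = 1228

1228


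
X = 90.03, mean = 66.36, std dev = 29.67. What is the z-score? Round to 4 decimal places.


z = (X - mu) / sigma
X - mu = 90.03 - 66.36 = 23.67
z = 23.67 / 29.67 = 789/989 ≈ 0.797776

0.7978


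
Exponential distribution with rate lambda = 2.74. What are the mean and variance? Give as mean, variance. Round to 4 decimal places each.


mean = 1/lam, var = 1/lam^2
mean = 1 / 2.74 = 50/137 ≈ 0.364964
lam^2 = 2.74^2 = 7.5076
var = 1 / 7.5076 ≈ 0.133198

0.3650, 0.1332


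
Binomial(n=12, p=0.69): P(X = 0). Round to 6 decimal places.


P = C(n,k) * p^k * (1-p)^(n-k)
C(12,0) = 1
p^k = 0.69^0 = 1
(1-p)^(n-k) = 0.31^12 ≈ 0.0000007876628
P = 1 * 1 * 0.0000007876628 ≈ 0.000001

0.000001


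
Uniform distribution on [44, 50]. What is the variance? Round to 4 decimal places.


Var = (b-a)^2 / 12
(b-a)^2 = (50 - 44)^2 = 36
Var = 36/12 = 3

3.0000


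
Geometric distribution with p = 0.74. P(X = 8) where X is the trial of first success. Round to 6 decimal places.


P = (1-p)^(k-1) * p
(1-p)^(k-1) = 0.26^7 ≈ 0.00008031810
P = 0.00008031810 * 0.74 ≈ 0.00005943540

0.000059


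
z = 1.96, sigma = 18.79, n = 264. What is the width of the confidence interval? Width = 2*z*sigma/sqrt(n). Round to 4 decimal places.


width = 2*z*sigma/sqrt(n)
2*z*sigma = 2 * 1.96 * 18.79 = 73.6568
sqrt(264) ≈ 16.248077
width = 73.6568 / 16.248077 ≈ 4.533263

4.5333


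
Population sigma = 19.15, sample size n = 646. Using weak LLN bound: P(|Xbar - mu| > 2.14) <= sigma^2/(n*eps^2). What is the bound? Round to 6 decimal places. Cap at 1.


bound = min(1, sigma^2/(n*eps^2))
sigma^2 = 19.15^2 = 366.7225
n*eps^2 = 646 * 2.14^2 = 646 * 4.5796 = 2958.4216
sigma^2/(n*eps^2) = 366.7225 / 2958.4216 ≈ 0.12395884

0.123959


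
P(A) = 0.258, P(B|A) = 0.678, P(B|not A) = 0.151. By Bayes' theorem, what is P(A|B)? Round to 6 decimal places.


P(A|B) = P(B|A)*P(A) / P(B), P(B) = P(B|A)*P(A) + P(B|not A)*P(not A)
P(B|A)*P(A) = 0.678 * 0.258 = 0.174924
P(B|not A)*P(not A) = 0.151 * 0.742 = 0.112042
P(B) = 0.174924 + 0.112042 = 0.286966
P(A|B) = 0.174924 / 0.286966 ≈ 0.60956350

0.609564


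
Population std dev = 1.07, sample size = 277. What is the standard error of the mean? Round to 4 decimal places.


SE = sigma / sqrt(n)
sqrt(277) ≈ 16.643317
SE = 1.07 / 16.643317 ≈ 0.064290

0.0643


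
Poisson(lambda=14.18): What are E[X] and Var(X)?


E[X] = Var(X) = lambda = 14.18

14.18, 14.18


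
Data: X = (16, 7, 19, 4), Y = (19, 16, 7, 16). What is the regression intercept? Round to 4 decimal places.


a = ybar - b*xbar, where b = sum((xi-xbar)(yi-ybar)) / sum((xi-xbar)^2)
n = 4, xbar = 46/4 = 11.5, ybar = 58/4 = 14.5
Sxy = sum((xi-xbar)(yi-ybar)) = -54
Sxx = sum((xi-xbar)^2) = 153
b = Sxy / Sxx = -6/17 ≈ -0.352941
a = 14.5 - (-0.352941) * 11.5 = 631/34 ≈ 18.558824

18.5588


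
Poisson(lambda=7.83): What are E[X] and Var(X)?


E[X] = Var(X) = lambda = 7.83

7.83, 7.83


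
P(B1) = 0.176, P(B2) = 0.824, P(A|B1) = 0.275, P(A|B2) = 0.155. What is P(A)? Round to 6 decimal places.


P(A) = P(A|B1)*P(B1) + P(A|B2)*P(B2)
P(A|B1)*P(B1) = 0.275 * 0.176 = 0.0484
P(A|B2)*P(B2) = 0.155 * 0.824 = 0.12772
P(A) = 0.0484 + 0.12772 = 0.17612

0.176120


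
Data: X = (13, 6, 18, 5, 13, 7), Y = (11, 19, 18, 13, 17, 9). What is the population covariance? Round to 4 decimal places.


Cov = (1/n)*sum((xi-xbar)(yi-ybar))
n = 6, xbar = 62/6 = 31/3 ≈ 10.333333, ybar = 87/6 = 14.5
sum((xi-xbar)(yi-ybar)) = 31
Cov = 31 / 6 = 31/6 ≈ 5.166667

5.1667


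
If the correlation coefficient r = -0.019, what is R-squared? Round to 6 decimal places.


R^2 = r^2 = (-0.019)^2 = 0.000361

0.000361


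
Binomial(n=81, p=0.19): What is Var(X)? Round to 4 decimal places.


Var = n*p*(1-p) = 81 * 0.19 * 0.81 = 12.4659

12.4659


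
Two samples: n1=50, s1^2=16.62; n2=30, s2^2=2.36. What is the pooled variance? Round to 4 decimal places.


sp^2 = ((n1-1)*s1^2 + (n2-1)*s2^2)/(n1+n2-2)
(n1-1)*s1^2 = 49 * 16.62 = 814.38
(n2-1)*s2^2 = 29 * 2.36 = 68.44
numerator = 814.38 + 68.44 = 882.82
n1+n2-2 = 78
sp^2 = 882.82 / 78 = 44141/3900 ≈ 11.318205

11.3182


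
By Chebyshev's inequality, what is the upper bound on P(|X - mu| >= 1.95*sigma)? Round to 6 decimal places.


P <= 1/k^2
k^2 = 1.95^2 = 3.8025
1/k^2 = 1 / 3.8025 = 400/1521 ≈ 0.26298488

0.262985


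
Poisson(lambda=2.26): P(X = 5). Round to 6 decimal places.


P = e^(-lam) * lam^k / k!
e^(-2.26) ≈ 0.1043505
lam^k = 2.26^5 ≈ 58.957926
k! = 5! = 120
P = 0.1043505 * 58.957926 / 120 ≈ 0.051269

0.051269


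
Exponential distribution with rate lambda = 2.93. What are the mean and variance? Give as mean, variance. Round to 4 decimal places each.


mean = 1/lam, var = 1/lam^2
mean = 1 / 2.93 = 100/293 ≈ 0.341297
lam^2 = 2.93^2 = 8.5849
var = 1 / 8.5849 ≈ 0.116484

0.3413, 0.1165


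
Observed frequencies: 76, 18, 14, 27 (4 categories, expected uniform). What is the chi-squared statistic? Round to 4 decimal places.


chi2 = sum((O-E)^2/E), E = total/4
total = 135, E = 135/4 = 33.75
(76 - 33.75)^2 / 33.75 = 1785.0625 / 33.75 = 28561/540 ≈ 52.890741
(18 - 33.75)^2 / 33.75 = 248.0625 / 33.75 = 7.35
(14 - 33.75)^2 / 33.75 = 390.0625 / 33.75 = 6241/540 ≈ 11.557407
(27 - 33.75)^2 / 33.75 = 45.5625 / 33.75 = 1.35
chi2 = 1975/27 ≈ 73.148148

73.1481


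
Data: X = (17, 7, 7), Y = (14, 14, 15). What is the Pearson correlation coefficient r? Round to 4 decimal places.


r = sum((xi-xbar)(yi-ybar)) / sqrt(sum((xi-xbar)^2) * sum((yi-ybar)^2))
n = 3, xbar = 31/3 ≈ 10.333333, ybar = 43/3 ≈ 14.333333
Sxy = sum((xi-xbar)(yi-ybar)) = -10/3 ≈ -3.333333
Sxx = sum((xi-xbar)^2) = 200/3 ≈ 66.666667
Syy = sum((yi-ybar)^2) = 2/3 ≈ 0.666667
sqrt(Sxx*Syy) = 20/3 ≈ 6.666667
r = Sxy / sqrt(Sxx*Syy) = -3.333333 / 6.666667 = -0.5

-0.5000


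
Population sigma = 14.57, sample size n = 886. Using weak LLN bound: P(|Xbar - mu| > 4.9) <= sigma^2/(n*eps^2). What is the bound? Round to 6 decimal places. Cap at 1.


bound = min(1, sigma^2/(n*eps^2))
sigma^2 = 14.57^2 = 212.2849
n*eps^2 = 886 * 4.9^2 = 886 * 24.01 = 21272.86
sigma^2/(n*eps^2) = 212.2849 / 21272.86 ≈ 0.00997914

0.009979


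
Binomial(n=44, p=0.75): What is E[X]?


E[X] = n*p = 44 * 0.75 = 33

33


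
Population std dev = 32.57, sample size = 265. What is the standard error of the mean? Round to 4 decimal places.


SE = sigma / sqrt(n)
sqrt(265) ≈ 16.278821
SE = 32.57 / 16.278821 ≈ 2.000759

2.0008


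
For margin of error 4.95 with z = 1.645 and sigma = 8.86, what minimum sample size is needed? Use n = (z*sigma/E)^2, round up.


z*sigma/E = 1.645 * 8.86 / 4.95 ≈ 2.944384
(z*sigma/E)^2 ≈ 8.669396
round up: n = 9

9


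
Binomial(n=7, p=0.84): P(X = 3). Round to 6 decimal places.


P = C(n,k) * p^k * (1-p)^(n-k)
C(7,3) = 35
p^k = 0.84^3 = 0.592704
(1-p)^(n-k) = 0.16^4 = 0.00065536
P = 35 * 0.592704 * 0.00065536 ≈ 0.013595

0.013595


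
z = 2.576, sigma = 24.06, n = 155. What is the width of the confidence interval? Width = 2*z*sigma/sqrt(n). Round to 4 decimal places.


width = 2*z*sigma/sqrt(n)
2*z*sigma = 2 * 2.576 * 24.06 = 123.95712
sqrt(155) ≈ 12.449900
width = 123.95712 / 12.449900 ≈ 9.956475

9.9565


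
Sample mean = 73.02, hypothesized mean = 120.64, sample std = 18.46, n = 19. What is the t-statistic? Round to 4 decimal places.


t = (xbar - mu0) / (s/sqrt(n))
xbar - mu0 = 73.02 - 120.64 = -47.62
sqrt(19) ≈ 4.35889894
s/sqrt(n) = 18.46 / 4.35889894 ≈ 4.23501445
t = -47.62 / 4.23501445 ≈ -11.244354

-11.2444


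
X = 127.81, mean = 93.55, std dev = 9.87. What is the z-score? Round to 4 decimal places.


z = (X - mu) / sigma
X - mu = 127.81 - 93.55 = 34.26
z = 34.26 / 9.87 = 1142/329 ≈ 3.471125

3.4711


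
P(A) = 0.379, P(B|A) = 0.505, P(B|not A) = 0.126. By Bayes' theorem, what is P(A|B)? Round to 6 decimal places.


P(A|B) = P(B|A)*P(A) / P(B), P(B) = P(B|A)*P(A) + P(B|not A)*P(not A)
P(B|A)*P(A) = 0.505 * 0.379 = 0.191395
P(B|not A)*P(not A) = 0.126 * 0.621 = 0.078246
P(B) = 0.191395 + 0.078246 = 0.269641
P(A|B) = 0.191395 / 0.269641 ≈ 0.70981416

0.709814


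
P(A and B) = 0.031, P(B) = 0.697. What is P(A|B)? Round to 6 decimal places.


P(A|B) = P(A and B) / P(B) = 0.031 / 0.697 = 31/697 ≈ 0.04447633

0.044476


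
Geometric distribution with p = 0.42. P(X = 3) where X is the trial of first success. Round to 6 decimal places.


P = (1-p)^(k-1) * p
(1-p)^(k-1) = 0.58^2 = 0.3364
P = 0.3364 * 0.42 = 0.141288

0.141288


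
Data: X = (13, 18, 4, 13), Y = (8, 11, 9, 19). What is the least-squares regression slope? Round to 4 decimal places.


b = sum((xi-xbar)(yi-ybar)) / sum((xi-xbar)^2)
n = 4, xbar = 48/4 = 12, ybar = 47/4 = 11.75
Sxy = sum((xi-xbar)(yi-ybar)) = 21
Sxx = sum((xi-xbar)^2) = 102
b = Sxy / Sxx = 7/34 ≈ 0.205882

0.2059


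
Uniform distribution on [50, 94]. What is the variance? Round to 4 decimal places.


Var = (b-a)^2 / 12
(b-a)^2 = (94 - 50)^2 = 1936
Var = 1936/12 ≈ 161.333333

161.3333


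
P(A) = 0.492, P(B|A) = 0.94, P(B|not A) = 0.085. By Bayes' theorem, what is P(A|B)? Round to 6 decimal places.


P(A|B) = P(B|A)*P(A) / P(B), P(B) = P(B|A)*P(A) + P(B|not A)*P(not A)
P(B|A)*P(A) = 0.94 * 0.492 = 0.46248
P(B|not A)*P(not A) = 0.085 * 0.508 = 0.04318
P(B) = 0.46248 + 0.04318 = 0.50566
P(A|B) = 0.46248 / 0.50566 ≈ 0.91460665

0.914607


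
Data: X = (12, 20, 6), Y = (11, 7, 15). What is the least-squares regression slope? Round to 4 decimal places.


b = sum((xi-xbar)(yi-ybar)) / sum((xi-xbar)^2)
n = 3, xbar = 38/3 ≈ 12.666667, ybar = 33/3 = 11
Sxy = sum((xi-xbar)(yi-ybar)) = -56
Sxx = sum((xi-xbar)^2) = 296/3 ≈ 98.666667
b = Sxy / Sxx = -21/37 ≈ -0.567568

-0.5676


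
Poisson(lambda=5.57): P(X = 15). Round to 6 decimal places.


P = e^(-lam) * lam^k / k!
e^(-5.57) ≈ 0.003810480
lam^k = 5.57^15 ≈ 154108973475.813848
k! = 15! = 1307674368000
P = 0.003810480 * 154108973475.813848 / 1307674368000 ≈ 0.000449

0.000449


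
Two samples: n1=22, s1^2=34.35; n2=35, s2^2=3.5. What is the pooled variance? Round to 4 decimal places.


sp^2 = ((n1-1)*s1^2 + (n2-1)*s2^2)/(n1+n2-2)
(n1-1)*s1^2 = 21 * 34.35 = 721.35
(n2-1)*s2^2 = 34 * 3.5 = 119
numerator = 721.35 + 119 = 840.35
n1+n2-2 = 55
sp^2 = 840.35 / 55 = 16807/1100 ≈ 15.279091

15.2791


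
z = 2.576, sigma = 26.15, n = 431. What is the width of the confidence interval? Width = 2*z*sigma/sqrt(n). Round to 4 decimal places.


width = 2*z*sigma/sqrt(n)
2*z*sigma = 2 * 2.576 * 26.15 = 134.7248
sqrt(431) ≈ 20.760539
width = 134.7248 / 20.760539 ≈ 6.489465

6.4895


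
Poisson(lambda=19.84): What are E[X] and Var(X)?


E[X] = Var(X) = lambda = 19.84

19.84, 19.84


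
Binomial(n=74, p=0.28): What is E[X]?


E[X] = n*p = 74 * 0.28 = 20.72

20.72


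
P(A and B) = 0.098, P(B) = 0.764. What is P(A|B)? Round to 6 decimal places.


P(A|B) = P(A and B) / P(B) = 0.098 / 0.764 = 49/382 ≈ 0.12827225

0.128272


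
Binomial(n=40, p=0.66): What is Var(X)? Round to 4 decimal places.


Var = n*p*(1-p) = 40 * 0.66 * 0.34 = 8.976

8.9760


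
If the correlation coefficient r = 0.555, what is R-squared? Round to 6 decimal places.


R^2 = r^2 = (0.555)^2 = 0.308025

0.308025


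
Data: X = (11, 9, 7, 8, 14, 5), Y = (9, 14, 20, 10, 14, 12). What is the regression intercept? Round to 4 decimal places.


a = ybar - b*xbar, where b = sum((xi-xbar)(yi-ybar)) / sum((xi-xbar)^2)
n = 6, xbar = 54/6 = 9, ybar = 79/6 ≈ 13.166667
Sxy = sum((xi-xbar)(yi-ybar)) = -10
Sxx = sum((xi-xbar)^2) = 50
b = Sxy / Sxx = -0.2
a = 13.166667 - (-0.2) * 9 = 449/30 ≈ 14.966667

14.9667


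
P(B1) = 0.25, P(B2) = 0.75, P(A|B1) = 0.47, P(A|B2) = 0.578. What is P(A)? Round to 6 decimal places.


P(A) = P(A|B1)*P(B1) + P(A|B2)*P(B2)
P(A|B1)*P(B1) = 0.47 * 0.25 = 0.1175
P(A|B2)*P(B2) = 0.578 * 0.75 = 0.4335
P(A) = 0.1175 + 0.4335 = 0.551

0.551000


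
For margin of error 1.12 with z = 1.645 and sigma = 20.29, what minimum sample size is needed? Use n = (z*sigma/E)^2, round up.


z*sigma/E = 1.645 * 20.29 / 1.12 = 95363/3200 ≈ 29.800938
(z*sigma/E)^2 ≈ 888.095876
round up: n = 889

889


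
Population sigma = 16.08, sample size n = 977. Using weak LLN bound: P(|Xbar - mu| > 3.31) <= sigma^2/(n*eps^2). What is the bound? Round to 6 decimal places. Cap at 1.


bound = min(1, sigma^2/(n*eps^2))
sigma^2 = 16.08^2 = 258.5664
n*eps^2 = 977 * 3.31^2 = 977 * 10.9561 = 10704.1097
sigma^2/(n*eps^2) = 258.5664 / 10704.1097 ≈ 0.02415581

0.024156


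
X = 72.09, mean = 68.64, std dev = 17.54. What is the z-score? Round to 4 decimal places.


z = (X - mu) / sigma
X - mu = 72.09 - 68.64 = 3.45
z = 3.45 / 17.54 = 345/1754 ≈ 0.196693

0.1967


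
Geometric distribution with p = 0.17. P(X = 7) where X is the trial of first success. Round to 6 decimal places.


P = (1-p)^(k-1) * p
(1-p)^(k-1) = 0.83^6 ≈ 0.3269404
P = 0.3269404 * 0.17 ≈ 0.05557986

0.055580


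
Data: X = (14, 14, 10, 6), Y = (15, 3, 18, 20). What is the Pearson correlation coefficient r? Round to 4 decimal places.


r = sum((xi-xbar)(yi-ybar)) / sqrt(sum((xi-xbar)^2) * sum((yi-ybar)^2))
n = 4, xbar = 44/4 = 11, ybar = 56/4 = 14
Sxy = sum((xi-xbar)(yi-ybar)) = -64
Sxx = sum((xi-xbar)^2) = 44
Syy = sum((yi-ybar)^2) = 174
sqrt(Sxx*Syy) ≈ 87.498571
r = Sxy / sqrt(Sxx*Syy) = -64 / 87.498571 ≈ -0.731441

-0.7314


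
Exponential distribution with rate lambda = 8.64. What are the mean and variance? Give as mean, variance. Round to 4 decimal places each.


mean = 1/lam, var = 1/lam^2
mean = 1 / 8.64 = 25/216 ≈ 0.115741
lam^2 = 8.64^2 = 74.6496
var = 1 / 74.6496 ≈ 0.013396

0.1157, 0.0134


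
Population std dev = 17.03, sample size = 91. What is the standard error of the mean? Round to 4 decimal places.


SE = sigma / sqrt(n)
sqrt(91) ≈ 9.539392
SE = 17.03 / 9.539392 ≈ 1.785229

1.7852


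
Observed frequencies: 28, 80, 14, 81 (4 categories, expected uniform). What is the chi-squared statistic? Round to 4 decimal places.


chi2 = sum((O-E)^2/E), E = total/4
total = 203, E = 203/4 = 50.75
(28 - 50.75)^2 / 50.75 = 517.5625 / 50.75 = 1183/116 ≈ 10.198276
(80 - 50.75)^2 / 50.75 = 855.5625 / 50.75 = 13689/812 ≈ 16.858374
(14 - 50.75)^2 / 50.75 = 1350.5625 / 50.75 = 3087/116 ≈ 26.612069
(81 - 50.75)^2 / 50.75 = 915.0625 / 50.75 = 14641/812 ≈ 18.030788
chi2 = 14555/203 ≈ 71.699507

71.6995


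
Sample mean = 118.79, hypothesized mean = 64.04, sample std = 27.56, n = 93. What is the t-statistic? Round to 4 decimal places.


t = (xbar - mu0) / (s/sqrt(n))
xbar - mu0 = 118.79 - 64.04 = 54.75
sqrt(93) ≈ 9.64365076
s/sqrt(n) = 27.56 / 9.64365076 ≈ 2.85783887
t = 54.75 / 2.85783887 ≈ 19.157833

19.1578


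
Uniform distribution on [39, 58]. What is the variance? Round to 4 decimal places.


Var = (b-a)^2 / 12
(b-a)^2 = (58 - 39)^2 = 361
Var = 361/12 ≈ 30.083333

30.0833


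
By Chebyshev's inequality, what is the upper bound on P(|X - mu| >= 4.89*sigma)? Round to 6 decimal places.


P <= 1/k^2
k^2 = 4.89^2 = 23.9121
1/k^2 = 1 / 23.9121 ≈ 0.04181983

0.041820


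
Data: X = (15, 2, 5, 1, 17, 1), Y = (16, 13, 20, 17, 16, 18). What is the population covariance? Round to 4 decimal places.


Cov = (1/n)*sum((xi-xbar)(yi-ybar))
n = 6, xbar = 41/6 ≈ 6.833333, ybar = 100/6 = 50/3 ≈ 16.666667
sum((xi-xbar)(yi-ybar)) = -31/3 ≈ -10.333333
Cov = -10.333333 / 6 = -31/18 ≈ -1.722222

-1.7222


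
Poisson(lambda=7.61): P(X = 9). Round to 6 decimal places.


P = e^(-lam) * lam^k / k!
e^(-7.61) ≈ 0.0004954719
lam^k = 7.61^9 ≈ 85597663.644117
k! = 9! = 362880
P = 0.0004954719 * 85597663.644117 / 362880 ≈ 0.116874

0.116874


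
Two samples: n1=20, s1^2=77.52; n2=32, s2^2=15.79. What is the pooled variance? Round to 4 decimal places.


sp^2 = ((n1-1)*s1^2 + (n2-1)*s2^2)/(n1+n2-2)
(n1-1)*s1^2 = 19 * 77.52 = 1472.88
(n2-1)*s2^2 = 31 * 15.79 = 489.49
numerator = 1472.88 + 489.49 = 1962.37
n1+n2-2 = 50
sp^2 = 1962.37 / 50 = 39.2474

39.2474


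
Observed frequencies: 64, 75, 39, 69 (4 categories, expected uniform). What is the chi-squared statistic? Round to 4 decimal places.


chi2 = sum((O-E)^2/E), E = total/4
total = 247, E = 247/4 = 61.75
(64 - 61.75)^2 / 61.75 = 5.0625 / 61.75 = 81/988 ≈ 0.081984
(75 - 61.75)^2 / 61.75 = 175.5625 / 61.75 = 2809/988 ≈ 2.843117
(39 - 61.75)^2 / 61.75 = 517.5625 / 61.75 = 637/76 ≈ 8.381579
(69 - 61.75)^2 / 61.75 = 52.5625 / 61.75 = 841/988 ≈ 0.851215
chi2 = 231/19 ≈ 12.157895

12.1579


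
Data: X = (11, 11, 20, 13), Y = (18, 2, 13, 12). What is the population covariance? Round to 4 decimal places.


Cov = (1/n)*sum((xi-xbar)(yi-ybar))
n = 4, xbar = 55/4 = 13.75, ybar = 45/4 = 11.25
sum((xi-xbar)(yi-ybar)) = 17.25
Cov = 17.25 / 4 = 4.3125

4.3125


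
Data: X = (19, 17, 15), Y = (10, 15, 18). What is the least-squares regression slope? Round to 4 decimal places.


b = sum((xi-xbar)(yi-ybar)) / sum((xi-xbar)^2)
n = 3, xbar = 51/3 = 17, ybar = 43/3 ≈ 14.333333
Sxy = sum((xi-xbar)(yi-ybar)) = -16
Sxx = sum((xi-xbar)^2) = 8
b = Sxy / Sxx = -2

-2.0000


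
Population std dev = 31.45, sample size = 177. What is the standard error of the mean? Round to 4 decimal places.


SE = sigma / sqrt(n)
sqrt(177) ≈ 13.304135
SE = 31.45 / 13.304135 ≈ 2.363927

2.3639


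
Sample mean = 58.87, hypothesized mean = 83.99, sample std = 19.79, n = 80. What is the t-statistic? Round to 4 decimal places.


t = (xbar - mu0) / (s/sqrt(n))
xbar - mu0 = 58.87 - 83.99 = -25.12
sqrt(80) ≈ 8.94427191
s/sqrt(n) = 19.79 / 8.94427191 ≈ 2.21258926
t = -25.12 / 2.21258926 ≈ -11.353214

-11.3532


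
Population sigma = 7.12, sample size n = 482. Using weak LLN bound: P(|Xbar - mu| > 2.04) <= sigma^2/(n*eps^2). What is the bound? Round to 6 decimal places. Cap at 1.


bound = min(1, sigma^2/(n*eps^2))
sigma^2 = 7.12^2 = 50.6944
n*eps^2 = 482 * 2.04^2 = 482 * 4.1616 = 2005.8912
sigma^2/(n*eps^2) = 50.6944 / 2005.8912 ≈ 0.02527276

0.025273


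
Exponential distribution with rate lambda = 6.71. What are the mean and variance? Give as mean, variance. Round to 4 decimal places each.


mean = 1/lam, var = 1/lam^2
mean = 1 / 6.71 = 100/671 ≈ 0.149031
lam^2 = 6.71^2 = 45.0241
var = 1 / 45.0241 ≈ 0.022210

0.1490, 0.0222


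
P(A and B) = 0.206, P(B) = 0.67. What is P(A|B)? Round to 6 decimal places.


P(A|B) = P(A and B) / P(B) = 0.206 / 0.67 = 103/335 ≈ 0.30746269

0.307463


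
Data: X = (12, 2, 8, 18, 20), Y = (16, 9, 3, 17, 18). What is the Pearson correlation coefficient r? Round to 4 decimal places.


r = sum((xi-xbar)(yi-ybar)) / sqrt(sum((xi-xbar)^2) * sum((yi-ybar)^2))
n = 5, xbar = 60/5 = 12, ybar = 63/5 = 12.6
Sxy = sum((xi-xbar)(yi-ybar)) = 144
Sxx = sum((xi-xbar)^2) = 216
Syy = sum((yi-ybar)^2) = 165.2
sqrt(Sxx*Syy) ≈ 188.899974
r = Sxy / sqrt(Sxx*Syy) = 144 / 188.899974 ≈ 0.762308

0.7623


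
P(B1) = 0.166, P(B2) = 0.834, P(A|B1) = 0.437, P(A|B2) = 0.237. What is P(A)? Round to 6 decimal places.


P(A) = P(A|B1)*P(B1) + P(A|B2)*P(B2)
P(A|B1)*P(B1) = 0.437 * 0.166 = 0.072542
P(A|B2)*P(B2) = 0.237 * 0.834 = 0.197658
P(A) = 0.072542 + 0.197658 = 0.2702

0.270200


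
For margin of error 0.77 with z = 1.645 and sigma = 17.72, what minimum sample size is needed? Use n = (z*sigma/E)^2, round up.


z*sigma/E = 1.645 * 17.72 / 0.77 = 20821/550 ≈ 37.856364
(z*sigma/E)^2 ≈ 1433.104268
round up: n = 1434

1434


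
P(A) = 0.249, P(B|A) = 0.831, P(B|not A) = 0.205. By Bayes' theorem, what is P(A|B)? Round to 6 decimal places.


P(A|B) = P(B|A)*P(A) / P(B), P(B) = P(B|A)*P(A) + P(B|not A)*P(not A)
P(B|A)*P(A) = 0.831 * 0.249 = 0.206919
P(B|not A)*P(not A) = 0.205 * 0.751 = 0.153955
P(B) = 0.206919 + 0.153955 = 0.360874
P(A|B) = 0.206919 / 0.360874 ≈ 0.57338295

0.573383


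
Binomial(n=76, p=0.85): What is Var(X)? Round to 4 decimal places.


Var = n*p*(1-p) = 76 * 0.85 * 0.15 = 9.69

9.6900


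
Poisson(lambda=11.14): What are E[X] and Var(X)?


E[X] = Var(X) = lambda = 11.14

11.14, 11.14


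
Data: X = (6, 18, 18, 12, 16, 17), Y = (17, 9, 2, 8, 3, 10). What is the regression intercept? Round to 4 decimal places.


a = ybar - b*xbar, where b = sum((xi-xbar)(yi-ybar)) / sum((xi-xbar)^2)
n = 6, xbar = 87/6 = 14.5, ybar = 49/6 ≈ 8.166667
Sxy = sum((xi-xbar)(yi-ybar)) = -96.5
Sxx = sum((xi-xbar)^2) = 111.5
b = Sxy / Sxx = -193/223 ≈ -0.865471
a = 8.166667 - (-0.865471) * 14.5 = 13859/669 ≈ 20.715994

20.7160


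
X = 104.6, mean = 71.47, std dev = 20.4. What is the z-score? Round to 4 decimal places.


z = (X - mu) / sigma
X - mu = 104.6 - 71.47 = 33.13
z = 33.13 / 20.4 = 3313/2040 ≈ 1.624020

1.6240


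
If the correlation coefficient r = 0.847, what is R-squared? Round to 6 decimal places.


R^2 = r^2 = (0.847)^2 = 0.717409

0.717409


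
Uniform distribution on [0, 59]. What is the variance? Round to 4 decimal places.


Var = (b-a)^2 / 12
(b-a)^2 = (59 - 0)^2 = 3481
Var = 3481/12 ≈ 290.083333

290.0833


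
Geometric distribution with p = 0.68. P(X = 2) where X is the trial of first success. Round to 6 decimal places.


P = (1-p)^(k-1) * p
(1-p)^(k-1) = 0.32^1 = 0.32
P = 0.32 * 0.68 = 0.2176

0.217600


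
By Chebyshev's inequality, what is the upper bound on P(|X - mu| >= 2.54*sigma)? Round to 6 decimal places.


P <= 1/k^2
k^2 = 2.54^2 = 6.4516
1/k^2 = 1 / 6.4516 ≈ 0.15500031

0.155000


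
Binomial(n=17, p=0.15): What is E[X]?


E[X] = n*p = 17 * 0.15 = 2.55

2.55


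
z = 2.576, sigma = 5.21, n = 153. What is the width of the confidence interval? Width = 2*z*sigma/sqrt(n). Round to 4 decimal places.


width = 2*z*sigma/sqrt(n)
2*z*sigma = 2 * 2.576 * 5.21 = 26.84192
sqrt(153) ≈ 12.369317
width = 26.84192 / 12.369317 ≈ 2.170041

2.1700


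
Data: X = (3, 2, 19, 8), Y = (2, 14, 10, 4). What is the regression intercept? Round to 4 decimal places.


a = ybar - b*xbar, where b = sum((xi-xbar)(yi-ybar)) / sum((xi-xbar)^2)
n = 4, xbar = 32/4 = 8, ybar = 30/4 = 7.5
Sxy = sum((xi-xbar)(yi-ybar)) = 16
Sxx = sum((xi-xbar)^2) = 182
b = Sxy / Sxx = 8/91 ≈ 0.087912
a = 7.5 - 0.087912 * 8 = 1237/182 ≈ 6.796703

6.7967


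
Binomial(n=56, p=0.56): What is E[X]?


E[X] = n*p = 56 * 0.56 = 31.36

31.36


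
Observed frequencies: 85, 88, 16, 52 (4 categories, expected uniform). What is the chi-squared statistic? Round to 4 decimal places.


chi2 = sum((O-E)^2/E), E = total/4
total = 241, E = 241/4 = 60.25
(85 - 60.25)^2 / 60.25 = 612.5625 / 60.25 = 9801/964 ≈ 10.167012
(88 - 60.25)^2 / 60.25 = 770.0625 / 60.25 = 12321/964 ≈ 12.781120
(16 - 60.25)^2 / 60.25 = 1958.0625 / 60.25 = 31329/964 ≈ 32.498963
(52 - 60.25)^2 / 60.25 = 68.0625 / 60.25 = 1089/964 ≈ 1.129668
chi2 = 13635/241 ≈ 56.576763

56.5768


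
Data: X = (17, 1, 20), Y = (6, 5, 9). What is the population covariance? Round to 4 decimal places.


Cov = (1/n)*sum((xi-xbar)(yi-ybar))
n = 3, xbar = 38/3 ≈ 12.666667, ybar = 20/3 ≈ 6.666667
sum((xi-xbar)(yi-ybar)) = 101/3 ≈ 33.666667
Cov = 33.666667 / 3 = 101/9 ≈ 11.222222

11.2222


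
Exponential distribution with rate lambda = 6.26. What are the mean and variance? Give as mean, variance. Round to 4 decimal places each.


mean = 1/lam, var = 1/lam^2
mean = 1 / 6.26 = 50/313 ≈ 0.159744
lam^2 = 6.26^2 = 39.1876
var = 1 / 39.1876 ≈ 0.025518

0.1597, 0.0255


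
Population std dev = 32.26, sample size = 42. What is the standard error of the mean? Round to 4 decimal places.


SE = sigma / sqrt(n)
sqrt(42) ≈ 6.480741
SE = 32.26 / 6.480741 ≈ 4.977826

4.9778


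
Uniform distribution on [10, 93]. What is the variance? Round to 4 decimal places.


Var = (b-a)^2 / 12
(b-a)^2 = (93 - 10)^2 = 6889
Var = 6889/12 ≈ 574.083333

574.0833


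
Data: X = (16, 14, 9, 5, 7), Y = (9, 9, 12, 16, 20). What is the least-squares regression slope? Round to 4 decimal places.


b = sum((xi-xbar)(yi-ybar)) / sum((xi-xbar)^2)
n = 5, xbar = 51/5 = 10.2, ybar = 66/5 = 13.2
Sxy = sum((xi-xbar)(yi-ybar)) = -75.2
Sxx = sum((xi-xbar)^2) = 86.8
b = Sxy / Sxx = -188/217 ≈ -0.866359

-0.8664


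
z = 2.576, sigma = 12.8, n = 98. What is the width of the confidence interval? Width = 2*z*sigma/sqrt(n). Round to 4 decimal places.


width = 2*z*sigma/sqrt(n)
2*z*sigma = 2 * 2.576 * 12.8 = 65.9456
sqrt(98) ≈ 9.899495
width = 65.9456 / 9.899495 ≈ 6.661512

6.6615


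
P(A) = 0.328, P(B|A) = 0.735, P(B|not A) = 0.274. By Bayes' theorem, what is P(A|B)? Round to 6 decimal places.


P(A|B) = P(B|A)*P(A) / P(B), P(B) = P(B|A)*P(A) + P(B|not A)*P(not A)
P(B|A)*P(A) = 0.735 * 0.328 = 0.24108
P(B|not A)*P(not A) = 0.274 * 0.672 = 0.184128
P(B) = 0.24108 + 0.184128 = 0.425208
P(A|B) = 0.24108 / 0.425208 = 1435/2531 ≈ 0.56696958

0.566970


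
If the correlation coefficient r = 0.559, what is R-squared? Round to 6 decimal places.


R^2 = r^2 = (0.559)^2 = 0.312481

0.312481


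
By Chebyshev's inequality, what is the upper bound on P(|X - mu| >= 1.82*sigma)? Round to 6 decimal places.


P <= 1/k^2
k^2 = 1.82^2 = 3.3124
1/k^2 = 1 / 3.3124 = 2500/8281 ≈ 0.30189591

0.301896


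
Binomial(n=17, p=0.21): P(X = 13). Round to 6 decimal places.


P = C(n,k) * p^k * (1-p)^(n-k)
C(17,13) = 2380
p^k = 0.21^13 ≈ 0.000000001544724
(1-p)^(n-k) = 0.79^4 ≈ 0.3895008
P = 2380 * 0.000000001544724 * 0.3895008 ≈ 0.000001

0.000001


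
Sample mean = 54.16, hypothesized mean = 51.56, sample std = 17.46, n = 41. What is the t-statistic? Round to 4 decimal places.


t = (xbar - mu0) / (s/sqrt(n))
xbar - mu0 = 54.16 - 51.56 = 2.6
sqrt(41) ≈ 6.40312424
s/sqrt(n) = 17.46 / 6.40312424 ≈ 2.72679388
t = 2.6 / 2.72679388 ≈ 0.953501

0.9535


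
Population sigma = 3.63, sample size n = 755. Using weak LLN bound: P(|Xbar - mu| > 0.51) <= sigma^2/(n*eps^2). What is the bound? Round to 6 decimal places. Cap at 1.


bound = min(1, sigma^2/(n*eps^2))
sigma^2 = 3.63^2 = 13.1769
n*eps^2 = 755 * 0.51^2 = 755 * 0.2601 = 196.3755
sigma^2/(n*eps^2) = 13.1769 / 196.3755 ≈ 0.06710053

0.067101


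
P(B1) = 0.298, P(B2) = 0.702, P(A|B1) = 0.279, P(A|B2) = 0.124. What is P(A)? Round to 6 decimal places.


P(A) = P(A|B1)*P(B1) + P(A|B2)*P(B2)
P(A|B1)*P(B1) = 0.279 * 0.298 = 0.083142
P(A|B2)*P(B2) = 0.124 * 0.702 = 0.087048
P(A) = 0.083142 + 0.087048 = 0.17019

0.170190


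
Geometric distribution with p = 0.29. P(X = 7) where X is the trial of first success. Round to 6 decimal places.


P = (1-p)^(k-1) * p
(1-p)^(k-1) = 0.71^6 ≈ 0.1281003
P = 0.1281003 * 0.29 ≈ 0.03714908

0.037149


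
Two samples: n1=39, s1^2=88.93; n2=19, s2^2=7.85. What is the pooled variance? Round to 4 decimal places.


sp^2 = ((n1-1)*s1^2 + (n2-1)*s2^2)/(n1+n2-2)
(n1-1)*s1^2 = 38 * 88.93 = 3379.34
(n2-1)*s2^2 = 18 * 7.85 = 141.3
numerator = 3379.34 + 141.3 = 3520.64
n1+n2-2 = 56
sp^2 = 3520.64 / 56 = 11002/175 ≈ 62.868571

62.8686


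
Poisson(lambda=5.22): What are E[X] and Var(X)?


E[X] = Var(X) = lambda = 5.22

5.22, 5.22


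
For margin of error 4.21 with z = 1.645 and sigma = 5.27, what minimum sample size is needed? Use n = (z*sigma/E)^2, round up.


z*sigma/E = 1.645 * 5.27 / 4.21 ≈ 2.059181
(z*sigma/E)^2 ≈ 4.240224
round up: n = 5

5


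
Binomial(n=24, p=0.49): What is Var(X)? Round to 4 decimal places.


Var = n*p*(1-p) = 24 * 0.49 * 0.51 = 5.9976

5.9976


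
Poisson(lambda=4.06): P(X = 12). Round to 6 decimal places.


P = e^(-lam) * lam^k / k!
e^(-4.06) ≈ 0.01724902
lam^k = 4.06^12 ≈ 20059144.316135
k! = 12! = 479001600
P = 0.01724902 * 20059144.316135 / 479001600 ≈ 0.000722

0.000722


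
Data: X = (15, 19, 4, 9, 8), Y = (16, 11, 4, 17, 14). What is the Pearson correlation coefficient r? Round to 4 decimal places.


r = sum((xi-xbar)(yi-ybar)) / sqrt(sum((xi-xbar)^2) * sum((yi-ybar)^2))
n = 5, xbar = 55/5 = 11, ybar = 62/5 = 12.4
Sxy = sum((xi-xbar)(yi-ybar)) = 48
Sxx = sum((xi-xbar)^2) = 142
Syy = sum((yi-ybar)^2) = 109.2
sqrt(Sxx*Syy) ≈ 124.524696
r = Sxy / sqrt(Sxx*Syy) = 48 / 124.524696 ≈ 0.385466

0.3855


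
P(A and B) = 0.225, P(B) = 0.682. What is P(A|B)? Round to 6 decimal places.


P(A|B) = P(A and B) / P(B) = 0.225 / 0.682 = 225/682 ≈ 0.32991202

0.329912


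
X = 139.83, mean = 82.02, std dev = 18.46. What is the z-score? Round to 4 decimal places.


z = (X - mu) / sigma
X - mu = 139.83 - 82.02 = 57.81
z = 57.81 / 18.46 = 5781/1846 ≈ 3.131636

3.1316


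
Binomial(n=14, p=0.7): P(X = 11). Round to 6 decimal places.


P = C(n,k) * p^k * (1-p)^(n-k)
C(14,11) = 364
p^k = 0.7^11 ≈ 0.01977327
(1-p)^(n-k) = 0.3^3 = 0.027
P = 364 * 0.01977327 * 0.027 ≈ 0.194332

0.194332


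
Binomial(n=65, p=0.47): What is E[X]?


E[X] = n*p = 65 * 0.47 = 30.55

30.55


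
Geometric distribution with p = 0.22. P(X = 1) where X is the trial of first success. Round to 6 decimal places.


P = (1-p)^(k-1) * p
(1-p)^(k-1) = 0.78^0 = 1
P = 1 * 0.22 = 0.22

0.220000


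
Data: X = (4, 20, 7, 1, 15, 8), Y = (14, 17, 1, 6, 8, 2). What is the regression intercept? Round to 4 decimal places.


a = ybar - b*xbar, where b = sum((xi-xbar)(yi-ybar)) / sum((xi-xbar)^2)
n = 6, xbar = 55/6 ≈ 9.166667, ybar = 48/6 = 8
Sxy = sum((xi-xbar)(yi-ybar)) = 105
Sxx = sum((xi-xbar)^2) = 1505/6 ≈ 250.833333
b = Sxy / Sxx = 18/43 ≈ 0.418605
a = 8 - 0.418605 * 9.166667 = 179/43 ≈ 4.162791

4.1628


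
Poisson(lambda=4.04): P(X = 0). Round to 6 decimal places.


P = e^(-lam) * lam^k / k!
e^(-4.04) ≈ 0.01759747
lam^k = 4.04^0 = 1
k! = 0! = 1
P = 0.01759747 * 1 / 1 ≈ 0.017597

0.017597
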